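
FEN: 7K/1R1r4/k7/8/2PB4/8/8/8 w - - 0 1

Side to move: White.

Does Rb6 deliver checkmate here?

no

After Rb6: black king on a6; in check: yes, from the white rook on b6.
Black has 2 legal replies: Ka7, Ka5.
In check but a legal move exists → not checkmate.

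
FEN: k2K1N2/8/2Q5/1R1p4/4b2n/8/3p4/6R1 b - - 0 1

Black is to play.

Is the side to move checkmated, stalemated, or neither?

Black to move; black king on a8.
In check: yes, from the white queen on c6.
Legal moves for Black: Ka7.
Black is in check but has 1 legal move → neither.

neither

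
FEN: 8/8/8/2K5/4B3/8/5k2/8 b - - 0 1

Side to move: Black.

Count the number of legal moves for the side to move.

Black to move; king on f2.
In check: no.
Legal moves: Kg3, Ke3, Ke2, Kg1, Kf1, Ke1.
Count: 6.

6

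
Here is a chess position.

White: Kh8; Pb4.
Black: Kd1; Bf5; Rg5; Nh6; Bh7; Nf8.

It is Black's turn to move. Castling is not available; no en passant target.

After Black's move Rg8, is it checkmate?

yes

After Rg8: white king on h8; in check: yes, from the black rook on g8.
King squares — g7: attacked by Rg8; h7: attacked by Bf5; g8: attacked by Nh6.
White has no legal moves → checkmate.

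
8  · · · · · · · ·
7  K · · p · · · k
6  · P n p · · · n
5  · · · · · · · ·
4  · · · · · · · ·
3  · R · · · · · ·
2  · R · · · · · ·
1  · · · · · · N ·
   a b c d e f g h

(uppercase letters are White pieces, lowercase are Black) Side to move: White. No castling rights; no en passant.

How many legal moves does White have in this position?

White to move; king on a7.
In check: yes, from the black knight on c6.
Legal moves: Ka8, Kb7, Ka6.
Count: 3.

3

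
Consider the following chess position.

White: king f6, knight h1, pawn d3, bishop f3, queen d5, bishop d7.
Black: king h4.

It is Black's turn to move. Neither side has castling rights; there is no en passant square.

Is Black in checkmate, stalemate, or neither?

stalemate

Black to move; black king on h4.
In check: no.
King squares — g3: attacked by Nh1; h3: attacked by Bd7; g4: attacked by Bf3; g5: attacked by Qd5; h5: attacked by Bf3.
Legal moves for Black: none.
Not in check and no legal moves → stalemate.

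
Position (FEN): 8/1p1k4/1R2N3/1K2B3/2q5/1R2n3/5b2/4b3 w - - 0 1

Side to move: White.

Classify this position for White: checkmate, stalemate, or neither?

White to move; white king on b5.
In check: yes, from the black queen on c4.
King squares — a4: attacked by Qc4; b4: attacked by Be1; c4: attacked by Ne3; a5: attacked by Be1; c5: attacked by Qc4; a6: attacked by Qc4; b6: own rook; c6: attacked by Qc4.
Legal moves for White: none.
In check with no legal moves → checkmate.

checkmate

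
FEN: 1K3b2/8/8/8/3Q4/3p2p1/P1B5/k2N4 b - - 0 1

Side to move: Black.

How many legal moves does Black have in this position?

Black to move; king on a1.
In check: yes, from the white queen on d4.
Legal moves: Kxa2.
Count: 1.

1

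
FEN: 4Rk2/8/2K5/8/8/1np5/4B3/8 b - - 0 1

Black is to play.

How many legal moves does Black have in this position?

3

Black to move; king on f8.
In check: yes, from the white rook on e8.
Legal moves: Kxe8, Kg7, Kf7.
Count: 3.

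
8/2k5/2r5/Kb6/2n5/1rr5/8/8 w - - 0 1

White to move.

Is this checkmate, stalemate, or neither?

checkmate

White to move; white king on a5.
In check: yes, from the black knight on c4.
King squares — a4: attacked by Bb5; b4: attacked by Rb3; b5: attacked by Rb3; a6: attacked by Bb5; b6: attacked by Nc4.
Legal moves for White: none.
In check with no legal moves → checkmate.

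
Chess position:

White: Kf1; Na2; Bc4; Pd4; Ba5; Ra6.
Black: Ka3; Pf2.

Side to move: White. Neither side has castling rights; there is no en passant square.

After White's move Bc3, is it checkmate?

yes

After Bc3: black king on a3; in check: yes, from the white rook on a6.
King squares — a2: attacked by Bc4; b2: attacked by Bc3; b3: attacked by Bc4; a4: attacked by Ra6; b4: attacked by Na2.
Black has no legal moves → checkmate.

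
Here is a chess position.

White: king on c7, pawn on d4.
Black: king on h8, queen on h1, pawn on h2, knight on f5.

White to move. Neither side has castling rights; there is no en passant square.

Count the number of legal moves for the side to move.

White to move; king on c7.
In check: no.
Legal moves: Kd8, Kc8, Kb8, Kd7, Kb6, d5.
Count: 6.

6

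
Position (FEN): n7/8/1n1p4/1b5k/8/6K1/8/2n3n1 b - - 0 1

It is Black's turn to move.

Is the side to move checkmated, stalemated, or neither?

neither

Black to move; black king on h5.
In check: no.
Legal moves for Black include: Nc7, Nc8, Nd7, Nd5, Nc4, Na4, Kh6, Kg6, Kg5, Be8, Bd7, Bc6, Ba6, Bc4, Ba4, Bd3, Be2, Bf1, ... (list truncated; more exist).
Black has legal moves and is not in check → neither.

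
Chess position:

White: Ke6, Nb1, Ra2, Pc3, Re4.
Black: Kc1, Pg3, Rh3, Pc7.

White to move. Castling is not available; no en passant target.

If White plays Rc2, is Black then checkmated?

After Rc2: black king on c1; in check: yes, from the white rook on c2.
Black has 3 legal replies: Kxc2, Kd1, Kxb1.
In check but a legal move exists → not checkmate.

no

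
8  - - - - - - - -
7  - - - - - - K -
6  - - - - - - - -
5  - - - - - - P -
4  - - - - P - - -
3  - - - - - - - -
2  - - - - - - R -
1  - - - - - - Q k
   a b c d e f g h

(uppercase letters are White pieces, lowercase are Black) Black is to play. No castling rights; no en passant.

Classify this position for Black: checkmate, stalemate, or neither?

checkmate

Black to move; black king on h1.
In check: yes, from the white queen on g1.
King squares — g1: attacked by Rg2; g2: attacked by Qg1; h2: attacked by Qg1.
Legal moves for Black: none.
In check with no legal moves → checkmate.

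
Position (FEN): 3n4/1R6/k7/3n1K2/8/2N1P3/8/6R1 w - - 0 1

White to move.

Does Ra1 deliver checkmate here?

After Ra1: black king on a6; in check: yes, from the white rook on a1.
Black has 1 legal reply: Kxb7.
In check but a legal move exists → not checkmate.

no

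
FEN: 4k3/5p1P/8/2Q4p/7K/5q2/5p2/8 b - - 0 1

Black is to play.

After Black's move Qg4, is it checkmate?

yes

After Qg4: white king on h4; in check: yes, from the black queen on g4.
King squares — g3: attacked by Qg4; h3: attacked by Qg4; g4: attacked by Ph5; g5: attacked by Qg4; h5: attacked by Qg4.
White has no legal moves → checkmate.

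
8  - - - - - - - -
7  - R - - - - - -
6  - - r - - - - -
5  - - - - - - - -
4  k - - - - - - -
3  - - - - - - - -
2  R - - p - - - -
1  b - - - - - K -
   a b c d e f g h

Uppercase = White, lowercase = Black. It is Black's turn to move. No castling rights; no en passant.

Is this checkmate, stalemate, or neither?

checkmate

Black to move; black king on a4.
In check: yes, from the white rook on a2.
King squares — a3: attacked by Ra2; b3: attacked by Rb7; b4: attacked by Rb7; a5: attacked by Ra2; b5: attacked by Rb7.
Legal moves for Black: none.
In check with no legal moves → checkmate.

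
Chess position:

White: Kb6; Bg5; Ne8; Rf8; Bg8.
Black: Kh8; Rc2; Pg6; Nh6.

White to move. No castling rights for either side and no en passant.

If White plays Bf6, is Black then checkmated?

After Bf6: black king on h8; in check: yes, from the white bishop on f6.
King squares — g7: attacked by Bf6; h7: attacked by Bg8; g8: attacked by Rf8.
Black has no legal moves → checkmate.

yes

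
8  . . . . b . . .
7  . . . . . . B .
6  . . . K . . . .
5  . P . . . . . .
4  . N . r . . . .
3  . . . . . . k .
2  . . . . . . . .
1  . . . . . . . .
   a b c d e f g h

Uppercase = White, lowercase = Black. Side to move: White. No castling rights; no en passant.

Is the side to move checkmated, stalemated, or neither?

neither

White to move; white king on d6.
In check: yes, from the black rook on d4.
King squares — c5: available; d5: attacked by Rd4; e5: available; c6: attacked by Be8; e6: available; c7: available; d7: attacked by Rd4; e7: available.
Legal moves for White: Ke7, Kc7, Ke6, Ke5, Kc5, Bxd4, Nd5.
White is in check but has 7 legal moves → neither.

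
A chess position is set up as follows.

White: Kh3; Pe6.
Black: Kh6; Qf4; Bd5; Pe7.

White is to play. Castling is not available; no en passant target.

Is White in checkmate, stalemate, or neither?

stalemate

White to move; white king on h3.
In check: no.
King squares — g2: attacked by Bd5; h2: attacked by Qf4; g3: attacked by Qf4; g4: attacked by Qf4; h4: attacked by Qf4.
Legal moves for White: none.
Not in check and no legal moves → stalemate.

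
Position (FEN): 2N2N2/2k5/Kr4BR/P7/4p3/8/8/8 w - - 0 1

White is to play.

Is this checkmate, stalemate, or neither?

neither

White to move; white king on a6.
In check: yes, from the black rook on b6.
King squares — a5: own pawn; b5: attacked by Rb6; b6: attacked by Kc7; a7: available; b7: attacked by Rb6.
Legal moves for White: Ka7, Nxb6, axb6+.
White is in check but has 3 legal moves → neither.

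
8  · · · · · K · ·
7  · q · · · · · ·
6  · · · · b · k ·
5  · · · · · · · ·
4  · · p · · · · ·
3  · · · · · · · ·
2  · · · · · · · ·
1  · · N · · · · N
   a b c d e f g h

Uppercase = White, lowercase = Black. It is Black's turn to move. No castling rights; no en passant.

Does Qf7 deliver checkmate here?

After Qf7: white king on f8; in check: yes, from the black queen on f7.
King squares — e7: attacked by Qf7; f7: attacked by Be6; g7: attacked by Kg6; e8: attacked by Qf7; g8: attacked by Qf7.
White has no legal moves → checkmate.

yes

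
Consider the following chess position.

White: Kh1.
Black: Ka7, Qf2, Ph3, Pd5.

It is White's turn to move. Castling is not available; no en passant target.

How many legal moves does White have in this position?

White to move; king on h1.
In check: no.
Legal moves: none.
Count: 0.

0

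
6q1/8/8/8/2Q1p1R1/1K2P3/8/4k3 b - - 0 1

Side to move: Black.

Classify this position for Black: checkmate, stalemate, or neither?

Black to move; black king on e1.
In check: no.
Legal moves for Black include: Qh8, Qf8, Qe8, Qd8, Qc8, Qb8+, Qa8, Qh7, Qg7, Qf7, Qg6, Qe6, Qg5, Qd5, Qxg4, Qxc4+, Kf2, Kd2, ... (list truncated; more exist).
Black has legal moves and is not in check → neither.

neither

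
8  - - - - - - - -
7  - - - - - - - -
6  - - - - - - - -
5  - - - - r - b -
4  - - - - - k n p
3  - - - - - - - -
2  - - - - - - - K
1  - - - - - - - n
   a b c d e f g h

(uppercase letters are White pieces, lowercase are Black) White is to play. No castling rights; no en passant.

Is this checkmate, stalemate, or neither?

neither

White to move; white king on h2.
In check: yes, from the black knight on g4.
Legal moves for White: Kh3, Kg2, Kxh1, Kg1.
White is in check but has 4 legal moves → neither.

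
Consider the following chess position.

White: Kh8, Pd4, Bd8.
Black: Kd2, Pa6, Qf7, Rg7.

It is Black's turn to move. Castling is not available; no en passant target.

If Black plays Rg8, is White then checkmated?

After Rg8: white king on h8; in check: yes, from the black rook on g8.
King squares — g7: attacked by Qf7; h7: attacked by Qf7; g8: attacked by Qf7.
White has no legal moves → checkmate.

yes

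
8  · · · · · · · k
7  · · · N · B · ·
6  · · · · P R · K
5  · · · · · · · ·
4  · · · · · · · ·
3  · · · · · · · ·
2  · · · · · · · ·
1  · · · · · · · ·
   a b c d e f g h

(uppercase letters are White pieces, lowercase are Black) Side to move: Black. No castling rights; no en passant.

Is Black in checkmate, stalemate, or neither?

stalemate

Black to move; black king on h8.
In check: no.
King squares — g7: attacked by Kh6; h7: attacked by Kh6; g8: attacked by Bf7.
Legal moves for Black: none.
Not in check and no legal moves → stalemate.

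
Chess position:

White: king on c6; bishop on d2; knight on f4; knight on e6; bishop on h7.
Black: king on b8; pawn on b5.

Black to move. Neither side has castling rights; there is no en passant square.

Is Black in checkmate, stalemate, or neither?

Black to move; black king on b8.
In check: no.
Legal moves for Black: Kc8, Ka8, Ka7, b4.
Black has 4 legal moves and is not in check → neither.

neither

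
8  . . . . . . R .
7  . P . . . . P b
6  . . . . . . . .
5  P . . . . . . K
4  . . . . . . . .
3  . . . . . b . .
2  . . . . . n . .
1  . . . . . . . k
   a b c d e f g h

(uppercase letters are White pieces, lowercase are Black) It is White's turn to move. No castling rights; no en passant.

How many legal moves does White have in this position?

3

White to move; king on h5.
In check: yes, from the black bishop on f3.
Legal moves: Kh6, Kg5, Kh4.
Count: 3.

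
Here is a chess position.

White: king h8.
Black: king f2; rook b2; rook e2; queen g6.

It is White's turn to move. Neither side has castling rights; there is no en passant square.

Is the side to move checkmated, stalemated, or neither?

White to move; white king on h8.
In check: no.
King squares — g7: attacked by Qg6; h7: attacked by Qg6; g8: attacked by Qg6.
Legal moves for White: none.
Not in check and no legal moves → stalemate.

stalemate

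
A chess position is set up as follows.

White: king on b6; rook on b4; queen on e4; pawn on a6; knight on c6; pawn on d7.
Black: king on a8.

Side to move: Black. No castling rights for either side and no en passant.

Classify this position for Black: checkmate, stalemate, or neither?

stalemate

Black to move; black king on a8.
In check: no.
King squares — a7: attacked by Kb6; b7: attacked by Pa6; b8: attacked by Nc6.
Legal moves for Black: none.
Not in check and no legal moves → stalemate.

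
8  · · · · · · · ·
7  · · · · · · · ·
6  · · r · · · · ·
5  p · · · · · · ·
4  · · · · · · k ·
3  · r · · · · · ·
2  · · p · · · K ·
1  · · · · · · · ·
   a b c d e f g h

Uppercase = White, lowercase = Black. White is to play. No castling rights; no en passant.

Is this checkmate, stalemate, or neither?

White to move; white king on g2.
In check: no.
Legal moves for White: Kh2, Kf2, Kh1, Kg1, Kf1.
White has 5 legal moves and is not in check → neither.

neither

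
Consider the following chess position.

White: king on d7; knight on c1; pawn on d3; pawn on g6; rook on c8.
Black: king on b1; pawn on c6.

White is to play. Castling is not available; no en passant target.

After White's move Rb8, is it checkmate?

no

After Rb8: black king on b1; in check: yes, from the white rook on b8.
Black has 3 legal replies: Kc2, Kxc1, Ka1.
In check but a legal move exists → not checkmate.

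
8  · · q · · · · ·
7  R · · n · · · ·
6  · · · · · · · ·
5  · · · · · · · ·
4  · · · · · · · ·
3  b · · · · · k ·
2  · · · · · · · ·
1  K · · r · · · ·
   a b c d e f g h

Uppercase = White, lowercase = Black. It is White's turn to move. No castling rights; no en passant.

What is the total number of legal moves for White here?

1

White to move; king on a1.
In check: yes, from the black rook on d1.
Legal moves: Ka2.
Count: 1.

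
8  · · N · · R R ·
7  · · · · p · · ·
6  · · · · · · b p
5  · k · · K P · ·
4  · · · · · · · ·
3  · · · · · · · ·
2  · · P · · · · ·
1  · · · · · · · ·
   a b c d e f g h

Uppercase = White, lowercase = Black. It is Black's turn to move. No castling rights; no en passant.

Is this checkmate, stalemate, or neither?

Black to move; black king on b5.
In check: no.
Legal moves for Black: Be8, Bh7, Bf7, Bh5, Bxf5, Kc6, Ka6, Kc5, Ka5, Kc4, Kb4, Ka4, e6, h5.
Black has 14 legal moves and is not in check → neither.

neither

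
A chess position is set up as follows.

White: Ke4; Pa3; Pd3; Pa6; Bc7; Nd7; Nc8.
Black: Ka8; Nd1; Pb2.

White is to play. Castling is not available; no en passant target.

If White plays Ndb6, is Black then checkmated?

yes

After Ndb6: black king on a8; in check: yes, from the white knight on b6.
King squares — a7: attacked by Nc8; b7: attacked by Pa6; b8: attacked by Bc7.
Black has no legal moves → checkmate.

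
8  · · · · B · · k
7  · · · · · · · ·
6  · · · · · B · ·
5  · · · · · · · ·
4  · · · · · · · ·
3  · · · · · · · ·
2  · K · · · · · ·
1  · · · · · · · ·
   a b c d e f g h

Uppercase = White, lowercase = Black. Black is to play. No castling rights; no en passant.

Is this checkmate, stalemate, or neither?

neither

Black to move; black king on h8.
In check: yes, from the white bishop on f6.
King squares — g7: attacked by Bf6; h7: available; g8: available.
Legal moves for Black: Kg8, Kh7.
Black is in check but has 2 legal moves → neither.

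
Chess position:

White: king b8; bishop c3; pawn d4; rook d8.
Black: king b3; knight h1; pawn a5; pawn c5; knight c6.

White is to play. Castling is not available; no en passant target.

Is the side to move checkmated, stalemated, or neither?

White to move; white king on b8.
In check: yes, from the black knight on c6.
King squares — a7: attacked by Nc6; b7: available; c7: available; a8: available; c8: available.
Legal moves for White: Kc8, Ka8, Kc7, Kb7.
White is in check but has 4 legal moves → neither.

neither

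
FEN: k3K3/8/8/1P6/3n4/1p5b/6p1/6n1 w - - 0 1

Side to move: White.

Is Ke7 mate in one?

After Ke7: black king on a8; in check: no.
Black is not in check, so this cannot be checkmate.

no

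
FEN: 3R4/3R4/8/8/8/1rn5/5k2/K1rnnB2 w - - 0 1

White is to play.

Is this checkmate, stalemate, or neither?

White to move; white king on a1.
In check: yes, from the black rook on c1.
King squares — b1: attacked by Rc1; a2: attacked by Nc3; b2: attacked by Nd1.
Legal moves for White: none.
In check with no legal moves → checkmate.

checkmate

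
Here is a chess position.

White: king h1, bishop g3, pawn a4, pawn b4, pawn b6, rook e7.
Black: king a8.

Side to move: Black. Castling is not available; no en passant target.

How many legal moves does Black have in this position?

Black to move; king on a8.
In check: no.
Legal moves: none.
Count: 0.

0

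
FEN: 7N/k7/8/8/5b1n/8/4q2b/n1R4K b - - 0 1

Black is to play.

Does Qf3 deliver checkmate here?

yes

After Qf3: white king on h1; in check: yes, from the black queen on f3.
King squares — g1: attacked by Bh2; g2: attacked by Qf3; h2: attacked by Bf4.
White has no legal moves → checkmate.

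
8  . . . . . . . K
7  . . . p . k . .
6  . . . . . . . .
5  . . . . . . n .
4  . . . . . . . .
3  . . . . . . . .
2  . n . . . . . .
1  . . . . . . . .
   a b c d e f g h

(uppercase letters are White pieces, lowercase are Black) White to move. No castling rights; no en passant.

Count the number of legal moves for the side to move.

0

White to move; king on h8.
In check: no.
Legal moves: none.
Count: 0.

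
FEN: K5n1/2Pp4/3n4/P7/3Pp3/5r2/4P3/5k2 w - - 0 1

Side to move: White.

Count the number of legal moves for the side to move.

10

White to move; king on a8.
In check: no.
Legal moves: Kb8, Ka7, exf3, c8=Q, c8=R, c8=B, c8=N, a6, d5, e3.
Count: 10.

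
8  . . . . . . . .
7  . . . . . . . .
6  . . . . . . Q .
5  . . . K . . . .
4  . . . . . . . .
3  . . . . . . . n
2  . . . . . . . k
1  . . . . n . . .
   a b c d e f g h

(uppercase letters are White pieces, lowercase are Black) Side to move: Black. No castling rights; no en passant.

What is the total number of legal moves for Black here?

9

Black to move; king on h2.
In check: no.
Legal moves: Ng5, Nf4+, Nf2, Ng1, Kh1, Nf3, Nd3, Ng2, Nc2.
Count: 9.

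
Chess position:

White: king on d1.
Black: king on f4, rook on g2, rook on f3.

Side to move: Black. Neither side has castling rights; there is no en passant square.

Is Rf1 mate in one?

After Rf1: white king on d1; in check: yes, from the black rook on f1.
King squares — c1: attacked by Rf1; e1: attacked by Rf1; c2: attacked by Rg2; d2: attacked by Rg2; e2: attacked by Rg2.
White has no legal moves → checkmate.

yes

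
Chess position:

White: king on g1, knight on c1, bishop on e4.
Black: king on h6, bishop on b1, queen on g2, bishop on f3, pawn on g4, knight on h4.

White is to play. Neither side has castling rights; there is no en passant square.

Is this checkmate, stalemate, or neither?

White to move; white king on g1.
In check: yes, from the black queen on g2.
King squares — f1: attacked by Qg2; h1: attacked by Qg2; f2: attacked by Qg2; g2: attacked by Bf3; h2: attacked by Qg2.
Legal moves for White: none.
In check with no legal moves → checkmate.

checkmate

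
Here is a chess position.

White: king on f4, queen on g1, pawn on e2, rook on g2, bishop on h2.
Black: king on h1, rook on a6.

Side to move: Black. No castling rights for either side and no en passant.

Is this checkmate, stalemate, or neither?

Black to move; black king on h1.
In check: yes, from the white queen on g1.
King squares — g1: attacked by Rg2; g2: attacked by Qg1; h2: attacked by Qg1.
Legal moves for Black: none.
In check with no legal moves → checkmate.

checkmate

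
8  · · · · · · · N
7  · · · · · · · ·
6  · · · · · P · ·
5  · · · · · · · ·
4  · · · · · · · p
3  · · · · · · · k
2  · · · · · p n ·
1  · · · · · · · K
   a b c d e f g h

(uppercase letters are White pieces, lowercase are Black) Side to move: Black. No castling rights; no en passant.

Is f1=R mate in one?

yes

After f1=R: white king on h1; in check: yes, from the black rook on f1.
King squares — g1: attacked by Rf1; g2: attacked by Kh3; h2: attacked by Kh3.
White has no legal moves → checkmate.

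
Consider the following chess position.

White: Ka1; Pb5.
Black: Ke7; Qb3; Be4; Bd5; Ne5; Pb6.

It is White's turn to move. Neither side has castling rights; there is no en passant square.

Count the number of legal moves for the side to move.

White to move; king on a1.
In check: no.
Legal moves: none.
Count: 0.

0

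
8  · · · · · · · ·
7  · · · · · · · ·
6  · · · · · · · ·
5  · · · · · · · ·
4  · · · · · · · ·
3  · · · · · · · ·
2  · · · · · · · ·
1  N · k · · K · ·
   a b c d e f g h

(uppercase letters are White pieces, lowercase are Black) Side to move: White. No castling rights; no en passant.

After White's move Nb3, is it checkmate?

no

After Nb3: black king on c1; in check: yes, from the white knight on b3.
Black has 4 legal replies: Kc2, Kb2, Kd1, Kb1.
In check but a legal move exists → not checkmate.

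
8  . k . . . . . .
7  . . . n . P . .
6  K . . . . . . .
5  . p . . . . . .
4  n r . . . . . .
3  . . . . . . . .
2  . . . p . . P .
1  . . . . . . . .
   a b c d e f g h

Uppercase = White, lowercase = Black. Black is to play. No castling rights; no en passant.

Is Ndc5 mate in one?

After Ndc5: white king on a6; in check: yes, from the black knight on c5.
White has 1 legal reply: Ka5.
In check but a legal move exists → not checkmate.

no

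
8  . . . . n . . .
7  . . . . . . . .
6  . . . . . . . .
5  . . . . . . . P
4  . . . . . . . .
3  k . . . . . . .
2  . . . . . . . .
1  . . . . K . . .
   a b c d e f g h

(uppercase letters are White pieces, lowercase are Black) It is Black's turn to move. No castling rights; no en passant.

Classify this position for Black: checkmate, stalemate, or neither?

Black to move; black king on a3.
In check: no.
Legal moves for Black: Ng7, Nc7, Nf6, Nd6, Kb4, Ka4, Kb3, Kb2, Ka2.
Black has 9 legal moves and is not in check → neither.

neither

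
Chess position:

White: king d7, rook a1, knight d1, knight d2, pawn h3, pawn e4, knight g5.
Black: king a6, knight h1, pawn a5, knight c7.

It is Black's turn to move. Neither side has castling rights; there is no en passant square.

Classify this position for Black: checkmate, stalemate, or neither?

neither

Black to move; black king on a6.
In check: no.
Legal moves for Black: Ne8, Na8, Ne6, Nd5, Nb5, Kb7, Ka7, Kb6, Kb5, Ng3, Nf2, a4.
Black has 12 legal moves and is not in check → neither.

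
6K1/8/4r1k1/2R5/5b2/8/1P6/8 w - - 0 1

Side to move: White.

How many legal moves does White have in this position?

White to move; king on g8.
In check: no.
Legal moves: Kh8, Kf8, Rc8, Rc7, Rc6, Rh5, Rg5+, Rf5, Re5, Rd5, Rb5, Ra5, Rc4, Rc3, Rc2, Rc1, b3, b4.
Count: 18.

18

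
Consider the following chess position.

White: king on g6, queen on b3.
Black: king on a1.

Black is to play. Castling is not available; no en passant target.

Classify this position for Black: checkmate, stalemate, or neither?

stalemate

Black to move; black king on a1.
In check: no.
King squares — b1: attacked by Qb3; a2: attacked by Qb3; b2: attacked by Qb3.
Legal moves for Black: none.
Not in check and no legal moves → stalemate.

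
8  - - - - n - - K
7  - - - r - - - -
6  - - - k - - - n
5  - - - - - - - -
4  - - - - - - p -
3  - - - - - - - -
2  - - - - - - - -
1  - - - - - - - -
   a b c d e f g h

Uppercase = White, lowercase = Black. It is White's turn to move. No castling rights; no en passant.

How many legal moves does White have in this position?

White to move; king on h8.
In check: no.
Legal moves: none.
Count: 0.

0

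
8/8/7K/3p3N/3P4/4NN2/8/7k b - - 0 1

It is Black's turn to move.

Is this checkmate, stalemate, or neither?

stalemate

Black to move; black king on h1.
In check: no.
King squares — g1: attacked by Nf3; g2: attacked by Ne3; h2: attacked by Nf3.
Legal moves for Black: none.
Not in check and no legal moves → stalemate.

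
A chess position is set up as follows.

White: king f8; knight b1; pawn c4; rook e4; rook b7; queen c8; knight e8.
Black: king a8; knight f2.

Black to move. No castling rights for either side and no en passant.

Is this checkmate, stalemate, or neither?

Black to move; black king on a8.
In check: yes, from the white queen on c8.
King squares — a7: attacked by Rb7; b7: attacked by Qc8; b8: attacked by Rb7.
Legal moves for Black: none.
In check with no legal moves → checkmate.

checkmate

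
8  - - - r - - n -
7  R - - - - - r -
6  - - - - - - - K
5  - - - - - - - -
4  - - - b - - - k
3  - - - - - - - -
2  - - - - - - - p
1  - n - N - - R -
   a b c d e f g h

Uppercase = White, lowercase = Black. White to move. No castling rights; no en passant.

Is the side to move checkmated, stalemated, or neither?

White to move; white king on h6.
In check: yes, from the black knight on g8.
King squares — g5: attacked by Kh4; h5: attacked by Kh4; g6: attacked by Rg7; g7: attacked by Bd4; h7: attacked by Rg7.
Legal moves for White: none.
In check with no legal moves → checkmate.

checkmate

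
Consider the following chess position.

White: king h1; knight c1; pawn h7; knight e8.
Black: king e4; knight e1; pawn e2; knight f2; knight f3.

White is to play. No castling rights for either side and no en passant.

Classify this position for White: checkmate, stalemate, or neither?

checkmate

White to move; white king on h1.
In check: yes, from the black knight on f2.
King squares — g1: attacked by Nf3; g2: attacked by Ne1; h2: attacked by Nf3.
Legal moves for White: none.
In check with no legal moves → checkmate.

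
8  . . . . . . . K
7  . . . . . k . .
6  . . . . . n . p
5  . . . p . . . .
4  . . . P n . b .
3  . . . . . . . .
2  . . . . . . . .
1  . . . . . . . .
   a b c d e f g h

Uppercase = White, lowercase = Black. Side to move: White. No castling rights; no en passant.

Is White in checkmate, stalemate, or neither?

White to move; white king on h8.
In check: no.
King squares — g7: attacked by Kf7; h7: attacked by Nf6; g8: attacked by Nf6.
Legal moves for White: none.
Not in check and no legal moves → stalemate.

stalemate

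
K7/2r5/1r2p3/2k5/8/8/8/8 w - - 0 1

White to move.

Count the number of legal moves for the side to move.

0

White to move; king on a8.
In check: no.
Legal moves: none.
Count: 0.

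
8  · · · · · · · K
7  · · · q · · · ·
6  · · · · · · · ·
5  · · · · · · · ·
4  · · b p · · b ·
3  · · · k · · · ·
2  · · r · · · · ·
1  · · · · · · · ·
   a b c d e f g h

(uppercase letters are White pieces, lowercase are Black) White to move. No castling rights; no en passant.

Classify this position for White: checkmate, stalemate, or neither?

White to move; white king on h8.
In check: no.
King squares — g7: attacked by Qd7; h7: attacked by Qd7; g8: attacked by Bc4.
Legal moves for White: none.
Not in check and no legal moves → stalemate.

stalemate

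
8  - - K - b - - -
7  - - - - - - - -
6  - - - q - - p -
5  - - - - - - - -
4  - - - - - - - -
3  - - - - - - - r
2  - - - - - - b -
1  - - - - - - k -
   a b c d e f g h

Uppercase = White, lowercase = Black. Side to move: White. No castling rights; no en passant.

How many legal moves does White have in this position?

0

White to move; king on c8.
In check: no.
Legal moves: none.
Count: 0.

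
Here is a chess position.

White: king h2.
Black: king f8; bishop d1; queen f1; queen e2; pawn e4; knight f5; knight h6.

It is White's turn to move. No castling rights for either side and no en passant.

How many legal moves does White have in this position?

White to move; king on h2.
In check: yes, from the black queen on e2.
Legal moves: none.
Count: 0.

0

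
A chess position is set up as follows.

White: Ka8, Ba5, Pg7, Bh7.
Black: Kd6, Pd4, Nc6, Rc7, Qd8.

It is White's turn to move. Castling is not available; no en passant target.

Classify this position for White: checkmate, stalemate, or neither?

White to move; white king on a8.
In check: yes, from the black queen on d8.
King squares — a7: attacked by Nc6; b7: attacked by Rc7; b8: attacked by Nc6.
Legal moves for White: none.
In check with no legal moves → checkmate.

checkmate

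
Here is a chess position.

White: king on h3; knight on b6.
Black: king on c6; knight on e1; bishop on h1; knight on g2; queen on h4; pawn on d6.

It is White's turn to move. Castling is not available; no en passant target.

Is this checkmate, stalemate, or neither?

White to move; white king on h3.
In check: yes, from the black queen on h4.
King squares — g2: attacked by Ne1; h2: attacked by Qh4; g3: attacked by Qh4; g4: attacked by Qh4; h4: attacked by Ng2.
Legal moves for White: none.
In check with no legal moves → checkmate.

checkmate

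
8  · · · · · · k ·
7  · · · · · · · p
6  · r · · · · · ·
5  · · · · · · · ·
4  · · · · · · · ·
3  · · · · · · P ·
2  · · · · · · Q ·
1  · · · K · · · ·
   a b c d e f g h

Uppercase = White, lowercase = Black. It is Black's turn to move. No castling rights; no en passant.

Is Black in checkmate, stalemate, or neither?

Black to move; black king on g8.
In check: no.
Legal moves for Black include: Kh8, Kf8, Kg7, Kf7, Rb8, Rb7, Rh6, Rg6, Rf6, Re6, Rd6+, Rc6, Ra6, Rb5, Rb4, Rb3, Rb2, Rb1+, ... (list truncated; more exist).
Black has legal moves and is not in check → neither.

neither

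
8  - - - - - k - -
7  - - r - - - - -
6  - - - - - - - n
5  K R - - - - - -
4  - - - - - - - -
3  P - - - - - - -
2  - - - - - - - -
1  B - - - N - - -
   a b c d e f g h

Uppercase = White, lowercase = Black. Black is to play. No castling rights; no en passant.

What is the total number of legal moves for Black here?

Black to move; king on f8.
In check: no.
Legal moves: Kg8, Ke8, Kf7, Ke7, Rc8, Rh7, Rg7, Rf7, Re7, Rd7, Rb7, Ra7+, Rc6, Rc5, Rc4, Rc3, Rc2, Rc1, Ng8, Nf7, Nf5, Ng4.
Count: 22.

22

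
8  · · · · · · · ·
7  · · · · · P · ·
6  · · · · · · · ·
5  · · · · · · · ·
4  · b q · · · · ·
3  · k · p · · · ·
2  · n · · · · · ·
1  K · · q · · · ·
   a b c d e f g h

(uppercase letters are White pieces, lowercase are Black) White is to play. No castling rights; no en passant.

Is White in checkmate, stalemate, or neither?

White to move; white king on a1.
In check: yes, from the black queen on d1.
King squares — b1: attacked by Qd1; a2: attacked by Kb3; b2: attacked by Kb3.
Legal moves for White: none.
In check with no legal moves → checkmate.

checkmate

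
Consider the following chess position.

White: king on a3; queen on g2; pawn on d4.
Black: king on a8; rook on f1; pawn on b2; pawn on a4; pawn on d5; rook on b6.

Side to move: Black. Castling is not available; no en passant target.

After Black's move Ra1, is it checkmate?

yes

After Ra1: white king on a3; in check: yes, from the black rook on a1.
King squares — a2: attacked by Ra1; b2: attacked by Rb6; b3: attacked by Pa4; a4: attacked by Ra1; b4: attacked by Rb6.
White has no legal moves → checkmate.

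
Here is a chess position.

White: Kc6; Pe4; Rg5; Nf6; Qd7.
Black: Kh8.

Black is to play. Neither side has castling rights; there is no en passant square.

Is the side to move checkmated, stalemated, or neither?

Black to move; black king on h8.
In check: no.
King squares — g7: attacked by Rg5; h7: attacked by Nf6; g8: attacked by Rg5.
Legal moves for Black: none.
Not in check and no legal moves → stalemate.

stalemate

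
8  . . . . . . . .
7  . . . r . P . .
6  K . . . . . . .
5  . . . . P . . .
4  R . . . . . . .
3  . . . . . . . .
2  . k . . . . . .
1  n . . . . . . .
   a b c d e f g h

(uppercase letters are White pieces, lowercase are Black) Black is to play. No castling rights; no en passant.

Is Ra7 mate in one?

After Ra7: white king on a6; in check: yes, from the black rook on a7.
White has 3 legal replies: Kxa7, Kb6, Kb5.
In check but a legal move exists → not checkmate.

no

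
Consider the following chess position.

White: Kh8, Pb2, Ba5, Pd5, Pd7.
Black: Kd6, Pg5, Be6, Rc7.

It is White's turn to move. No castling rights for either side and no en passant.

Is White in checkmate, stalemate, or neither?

neither

White to move; white king on h8.
In check: no.
Legal moves for White: Kh7, Kg7, Bxc7+, Bb6, Bb4+, Bc3, Bd2, Be1, dxe6, d8=Q+, d8=R+, d8=B, d8=N, b3, b4.
White has 15 legal moves and is not in check → neither.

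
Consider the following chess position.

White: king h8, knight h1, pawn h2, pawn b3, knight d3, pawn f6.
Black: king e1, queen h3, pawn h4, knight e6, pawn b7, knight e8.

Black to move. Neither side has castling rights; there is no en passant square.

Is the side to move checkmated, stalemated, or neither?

neither

Black to move; black king on e1.
In check: yes, from the white knight on d3.
Legal moves for Black: Ke2, Kd2, Kf1, Kd1, Qxd3.
Black is in check but has 5 legal moves → neither.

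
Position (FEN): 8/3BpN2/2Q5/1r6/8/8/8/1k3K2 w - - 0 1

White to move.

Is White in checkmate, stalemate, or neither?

neither

White to move; white king on f1.
In check: no.
Legal moves for White include: Nh8, Nd8, Nh6, Nd6, Ng5, Ne5, Be8, Bc8, Be6, Bf5+, Bg4, Bh3, Qc8, Qa8, Qc7, Qb7, Qh6, Qg6+, ... (list truncated; more exist).
White has legal moves and is not in check → neither.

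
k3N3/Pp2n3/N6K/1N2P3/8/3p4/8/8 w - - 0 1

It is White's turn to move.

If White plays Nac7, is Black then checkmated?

After Nac7: black king on a8; in check: yes, from the white knight on c7.
King squares — a7: attacked by Nb5; b7: own pawn; b8: attacked by Pa7.
Black has no legal moves → checkmate.

yes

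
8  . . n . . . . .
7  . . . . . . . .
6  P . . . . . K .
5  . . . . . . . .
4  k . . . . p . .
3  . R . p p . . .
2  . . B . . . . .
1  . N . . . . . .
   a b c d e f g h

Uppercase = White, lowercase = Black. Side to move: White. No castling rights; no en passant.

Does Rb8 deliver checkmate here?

After Rb8: black king on a4; in check: yes, from the white bishop on c2.
Black has 2 legal replies: Ka5, dxc2.
In check but a legal move exists → not checkmate.

no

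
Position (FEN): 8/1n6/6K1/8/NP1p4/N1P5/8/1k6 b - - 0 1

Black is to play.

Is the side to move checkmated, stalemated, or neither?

neither

Black to move; black king on b1.
In check: yes, from the white knight on a3.
Legal moves for Black: Ka2, Kc1, Ka1.
Black is in check but has 3 legal moves → neither.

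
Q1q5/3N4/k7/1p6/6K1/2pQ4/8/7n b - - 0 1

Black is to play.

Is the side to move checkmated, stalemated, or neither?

Black to move; black king on a6.
In check: yes, from the white queen on a8.
King squares — a5: attacked by Qa8; b5: own pawn; b6: attacked by Nd7; a7: attacked by Qa8; b7: attacked by Qa8.
Legal moves for Black: Qxa8.
Black is in check but has 1 legal move → neither.

neither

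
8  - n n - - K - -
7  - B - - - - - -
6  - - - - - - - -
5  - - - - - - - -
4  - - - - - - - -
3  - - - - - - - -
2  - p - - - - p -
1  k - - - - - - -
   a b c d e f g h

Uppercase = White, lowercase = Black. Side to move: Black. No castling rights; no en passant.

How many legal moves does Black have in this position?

Black to move; king on a1.
In check: no.
Legal moves: Ne7, Na7, Nd6, Nb6, Nd7+, Nc6, Na6, Ka2, Kb1, g1=Q, g1=R, g1=B, g1=N, b1=Q, b1=R, b1=B, b1=N.
Count: 17.

17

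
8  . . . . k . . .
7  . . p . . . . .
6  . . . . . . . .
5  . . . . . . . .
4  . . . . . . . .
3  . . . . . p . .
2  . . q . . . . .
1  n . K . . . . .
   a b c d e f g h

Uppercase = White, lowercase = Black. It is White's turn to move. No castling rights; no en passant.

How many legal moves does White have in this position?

0

White to move; king on c1.
In check: yes, from the black queen on c2.
Legal moves: none.
Count: 0.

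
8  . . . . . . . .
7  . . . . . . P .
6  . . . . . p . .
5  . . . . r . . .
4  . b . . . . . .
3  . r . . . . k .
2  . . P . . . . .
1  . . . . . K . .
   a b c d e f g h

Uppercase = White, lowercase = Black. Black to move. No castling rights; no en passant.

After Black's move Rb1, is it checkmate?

After Rb1: white king on f1; in check: yes, from the black rook on b1.
King squares — e1: attacked by Rb1; g1: attacked by Rb1; e2: attacked by Re5; f2: attacked by Kg3; g2: attacked by Kg3.
White has no legal moves → checkmate.

yes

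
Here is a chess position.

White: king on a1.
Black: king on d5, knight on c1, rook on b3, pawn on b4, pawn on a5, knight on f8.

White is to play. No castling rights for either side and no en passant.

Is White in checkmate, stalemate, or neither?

stalemate

White to move; white king on a1.
In check: no.
King squares — b1: attacked by Rb3; a2: attacked by Nc1; b2: attacked by Rb3.
Legal moves for White: none.
Not in check and no legal moves → stalemate.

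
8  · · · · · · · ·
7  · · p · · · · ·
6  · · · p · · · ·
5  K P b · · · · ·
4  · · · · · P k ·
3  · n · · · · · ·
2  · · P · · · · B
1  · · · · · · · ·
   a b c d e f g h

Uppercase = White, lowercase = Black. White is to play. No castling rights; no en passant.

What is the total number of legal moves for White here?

White to move; king on a5.
In check: yes, from the black knight on b3.
Legal moves: Ka6, Ka4, cxb3.
Count: 3.

3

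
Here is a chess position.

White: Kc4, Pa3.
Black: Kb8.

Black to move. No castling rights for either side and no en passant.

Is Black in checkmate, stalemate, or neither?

Black to move; black king on b8.
In check: no.
Legal moves for Black: Kc8, Ka8, Kc7, Kb7, Ka7.
Black has 5 legal moves and is not in check → neither.

neither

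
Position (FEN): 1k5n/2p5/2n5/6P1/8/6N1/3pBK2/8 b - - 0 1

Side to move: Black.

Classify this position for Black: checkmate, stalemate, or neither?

Black to move; black king on b8.
In check: no.
Legal moves for Black: Nf7, Ng6, Kc8, Ka8, Kb7, Ka7, Nd8, Ne7, Na7, Ne5, Na5, Nd4, Nb4, d1=Q, d1=R, d1=B, d1=N+.
Black has 17 legal moves and is not in check → neither.

neither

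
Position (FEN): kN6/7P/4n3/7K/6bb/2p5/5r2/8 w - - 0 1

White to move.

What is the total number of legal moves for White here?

4

White to move; king on h5.
In check: yes, from the black bishop on g4.
Legal moves: Kh6, Kg6, Kxh4, Kxg4.
Count: 4.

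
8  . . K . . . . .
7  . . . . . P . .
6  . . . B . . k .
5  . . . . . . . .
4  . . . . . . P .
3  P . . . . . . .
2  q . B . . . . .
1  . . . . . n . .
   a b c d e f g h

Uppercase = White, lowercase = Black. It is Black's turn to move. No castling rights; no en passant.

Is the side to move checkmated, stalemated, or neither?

neither

Black to move; black king on g6.
In check: yes, from the white bishop on c2.
Legal moves for Black: Kg7, Kxf7, Kh6, Kf6, Kg5, Qxc2+.
Black is in check but has 6 legal moves → neither.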